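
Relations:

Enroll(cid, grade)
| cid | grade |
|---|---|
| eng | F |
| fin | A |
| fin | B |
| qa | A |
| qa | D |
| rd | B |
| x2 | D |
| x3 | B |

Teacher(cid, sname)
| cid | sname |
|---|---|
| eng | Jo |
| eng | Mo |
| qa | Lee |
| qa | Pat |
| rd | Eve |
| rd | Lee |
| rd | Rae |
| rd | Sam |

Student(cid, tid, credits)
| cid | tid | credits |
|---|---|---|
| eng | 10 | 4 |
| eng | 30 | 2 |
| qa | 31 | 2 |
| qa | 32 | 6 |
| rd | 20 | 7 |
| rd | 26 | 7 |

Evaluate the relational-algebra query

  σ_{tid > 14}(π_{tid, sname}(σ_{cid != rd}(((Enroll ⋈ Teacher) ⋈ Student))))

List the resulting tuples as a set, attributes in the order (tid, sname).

Enroll ⋈ Teacher (natural join on cid): {(eng, F, Jo), (eng, F, Mo), (qa, A, Lee), (qa, A, Pat), (qa, D, Lee), (qa, D, Pat), (rd, B, Eve), (rd, B, Lee), (rd, B, Rae), (rd, B, Sam)}
(Enroll ⋈ Teacher) ⋈ Student (natural join on cid): {(eng, F, Jo, 10, 4), (eng, F, Jo, 30, 2), (eng, F, Mo, 10, 4), (eng, F, Mo, 30, 2), (qa, A, Lee, 31, 2), (qa, A, Lee, 32, 6), (qa, A, Pat, 31, 2), (qa, A, Pat, 32, 6), (qa, D, Lee, 31, 2), (qa, D, Lee, 32, 6), (qa, D, Pat, 31, 2), (qa, D, Pat, 32, 6), (rd, B, Eve, 20, 7), (rd, B, Eve, 26, 7), (rd, B, Lee, 20, 7), (rd, B, Lee, 26, 7), (rd, B, Rae, 20, 7), (rd, B, Rae, 26, 7), (rd, B, Sam, 20, 7), (rd, B, Sam, 26, 7)}
Selection cid != rd: {(eng, F, Jo, 10, 4), (eng, F, Jo, 30, 2), (eng, F, Mo, 10, 4), (eng, F, Mo, 30, 2), (qa, A, Lee, 31, 2), (qa, A, Lee, 32, 6), (qa, A, Pat, 31, 2), (qa, A, Pat, 32, 6), (qa, D, Lee, 31, 2), (qa, D, Lee, 32, 6), (qa, D, Pat, 31, 2), (qa, D, Pat, 32, 6)}
Projecting to tid, sname (4 duplicate(s) eliminated): {(10, Jo), (10, Mo), (30, Jo), (30, Mo), (31, Lee), (31, Pat), (32, Lee), (32, Pat)}
Selection tid > 14: {(30, Jo), (30, Mo), (31, Lee), (31, Pat), (32, Lee), (32, Pat)}

{(30, Jo), (30, Mo), (31, Lee), (31, Pat), (32, Lee), (32, Pat)}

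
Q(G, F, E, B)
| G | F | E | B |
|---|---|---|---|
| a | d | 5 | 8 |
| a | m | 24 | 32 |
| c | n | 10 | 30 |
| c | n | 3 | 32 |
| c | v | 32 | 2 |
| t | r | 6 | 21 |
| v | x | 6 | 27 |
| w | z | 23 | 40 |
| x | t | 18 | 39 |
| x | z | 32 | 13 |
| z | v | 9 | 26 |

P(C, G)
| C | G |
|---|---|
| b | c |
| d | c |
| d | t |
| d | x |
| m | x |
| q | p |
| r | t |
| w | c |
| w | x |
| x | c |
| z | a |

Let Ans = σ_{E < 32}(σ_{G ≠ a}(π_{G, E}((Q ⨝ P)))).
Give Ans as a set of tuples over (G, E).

{(c, 10), (c, 3), (t, 6), (x, 18)}

Q ⋈ P (natural join on G): {(a, d, 5, 8, z), (a, m, 24, 32, z), (c, n, 10, 30, b), (c, n, 10, 30, d), (c, n, 10, 30, w), (c, n, 10, 30, x), (c, n, 3, 32, b), (c, n, 3, 32, d), (c, n, 3, 32, w), (c, n, 3, 32, x), (c, v, 32, 2, b), (c, v, 32, 2, d), (c, v, 32, 2, w), (c, v, 32, 2, x), (t, r, 6, 21, d), (t, r, 6, 21, r), (x, t, 18, 39, d), (x, t, 18, 39, m), (x, t, 18, 39, w), (x, z, 32, 13, d), (x, z, 32, 13, m), (x, z, 32, 13, w)}
π_{G, E} gives {(a, 24), (a, 5), (c, 10), (c, 3), (c, 32), (t, 6), (x, 18), (x, 32)} (14 duplicate(s) eliminated).
σ[G ≠ a]: keep tuples satisfying G ≠ a → {(c, 10), (c, 3), (c, 32), (t, 6), (x, 18), (x, 32)}
σ[E < 32]: keep tuples satisfying E < 32 → {(c, 10), (c, 3), (t, 6), (x, 18)}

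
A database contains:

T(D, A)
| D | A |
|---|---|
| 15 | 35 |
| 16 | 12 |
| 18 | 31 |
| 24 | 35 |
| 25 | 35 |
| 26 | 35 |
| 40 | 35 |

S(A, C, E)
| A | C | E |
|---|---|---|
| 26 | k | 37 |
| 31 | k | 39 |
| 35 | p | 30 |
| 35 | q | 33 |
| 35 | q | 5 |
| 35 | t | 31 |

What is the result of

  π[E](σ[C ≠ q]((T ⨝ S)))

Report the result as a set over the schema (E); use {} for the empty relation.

{30, 31, 39}

Natural join on A: {(15, 35, p, 30), (15, 35, q, 33), (15, 35, q, 5), (15, 35, t, 31), (18, 31, k, 39), (24, 35, p, 30), (24, 35, q, 33), (24, 35, q, 5), (24, 35, t, 31), (25, 35, p, 30), (25, 35, q, 33), (25, 35, q, 5), (25, 35, t, 31), (26, 35, p, 30), (26, 35, q, 33), (26, 35, q, 5), (26, 35, t, 31), (40, 35, p, 30), (40, 35, q, 33), (40, 35, q, 5), (40, 35, t, 31)}
Filtering on C ≠ q leaves {(15, 35, p, 30), (15, 35, t, 31), (18, 31, k, 39), (24, 35, p, 30), (24, 35, t, 31), (25, 35, p, 30), (25, 35, t, 31), (26, 35, p, 30), (26, 35, t, 31), (40, 35, p, 30), (40, 35, t, 31)}.
Keep only column(s) E (8 duplicate(s) eliminated): {30, 31, 39}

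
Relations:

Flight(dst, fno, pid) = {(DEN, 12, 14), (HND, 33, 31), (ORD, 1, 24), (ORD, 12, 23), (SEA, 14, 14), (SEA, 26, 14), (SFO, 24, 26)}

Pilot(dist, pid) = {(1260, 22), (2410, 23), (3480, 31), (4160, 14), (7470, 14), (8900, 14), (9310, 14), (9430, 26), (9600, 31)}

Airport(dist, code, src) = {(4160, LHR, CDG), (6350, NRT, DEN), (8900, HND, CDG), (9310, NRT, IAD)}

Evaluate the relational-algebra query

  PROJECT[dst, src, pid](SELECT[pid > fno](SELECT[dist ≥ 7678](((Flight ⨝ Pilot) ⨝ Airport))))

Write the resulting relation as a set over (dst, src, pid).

Joining Flight and Pilot on pid yields {(DEN, 12, 14, 4160), (DEN, 12, 14, 7470), (DEN, 12, 14, 8900), (DEN, 12, 14, 9310), (HND, 33, 31, 3480), (HND, 33, 31, 9600), (ORD, 12, 23, 2410), (SEA, 14, 14, 4160), (SEA, 14, 14, 7470), (SEA, 14, 14, 8900), (SEA, 14, 14, 9310), (SEA, 26, 14, 4160), (SEA, 26, 14, 7470), (SEA, 26, 14, 8900), (SEA, 26, 14, 9310), (SFO, 24, 26, 9430)}.
Joining (Flight ⨝ Pilot) and Airport on dist yields {(DEN, 12, 14, 4160, LHR, CDG), (DEN, 12, 14, 8900, HND, CDG), (DEN, 12, 14, 9310, NRT, IAD), (SEA, 14, 14, 4160, LHR, CDG), (SEA, 14, 14, 8900, HND, CDG), (SEA, 14, 14, 9310, NRT, IAD), (SEA, 26, 14, 4160, LHR, CDG), (SEA, 26, 14, 8900, HND, CDG), (SEA, 26, 14, 9310, NRT, IAD)}.
σ[dist ≥ 7678]: keep tuples satisfying dist ≥ 7678 → {(DEN, 12, 14, 8900, HND, CDG), (DEN, 12, 14, 9310, NRT, IAD), (SEA, 14, 14, 8900, HND, CDG), (SEA, 14, 14, 9310, NRT, IAD), (SEA, 26, 14, 8900, HND, CDG), (SEA, 26, 14, 9310, NRT, IAD)}
σ[pid > fno]: keep tuples satisfying pid > fno → {(DEN, 12, 14, 8900, HND, CDG), (DEN, 12, 14, 9310, NRT, IAD)}
Keep only column(s) dst, src, pid: {(DEN, CDG, 14), (DEN, IAD, 14)}

{(DEN, CDG, 14), (DEN, IAD, 14)}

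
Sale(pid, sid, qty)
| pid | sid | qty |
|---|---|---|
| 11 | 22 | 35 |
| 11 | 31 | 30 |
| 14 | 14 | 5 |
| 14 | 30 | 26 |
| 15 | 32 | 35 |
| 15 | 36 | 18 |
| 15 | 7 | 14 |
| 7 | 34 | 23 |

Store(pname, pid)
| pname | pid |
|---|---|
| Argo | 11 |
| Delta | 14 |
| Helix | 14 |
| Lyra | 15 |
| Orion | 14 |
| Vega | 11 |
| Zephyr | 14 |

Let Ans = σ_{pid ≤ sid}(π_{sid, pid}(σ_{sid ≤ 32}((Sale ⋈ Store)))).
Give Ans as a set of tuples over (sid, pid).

{(14, 14), (22, 11), (30, 14), (31, 11), (32, 15)}

Joining Sale and Store on pid yields {(11, 22, 35, Argo), (11, 22, 35, Vega), (11, 31, 30, Argo), (11, 31, 30, Vega), (14, 14, 5, Delta), (14, 14, 5, Helix), (14, 14, 5, Orion), (14, 14, 5, Zephyr), (14, 30, 26, Delta), (14, 30, 26, Helix), (14, 30, 26, Orion), (14, 30, 26, Zephyr), (15, 32, 35, Lyra), (15, 36, 18, Lyra), (15, 7, 14, Lyra)}.
Selection sid ≤ 32: {(11, 22, 35, Argo), (11, 22, 35, Vega), (11, 31, 30, Argo), (11, 31, 30, Vega), (14, 14, 5, Delta), (14, 14, 5, Helix), (14, 14, 5, Orion), (14, 14, 5, Zephyr), (14, 30, 26, Delta), (14, 30, 26, Helix), (14, 30, 26, Orion), (14, 30, 26, Zephyr), (15, 32, 35, Lyra), (15, 7, 14, Lyra)}
π[sid, pid]: project onto (sid, pid) (8 duplicate(s) eliminated) → {(14, 14), (22, 11), (30, 14), (31, 11), (32, 15), (7, 15)}
Selection pid ≤ sid: {(14, 14), (22, 11), (30, 14), (31, 11), (32, 15)}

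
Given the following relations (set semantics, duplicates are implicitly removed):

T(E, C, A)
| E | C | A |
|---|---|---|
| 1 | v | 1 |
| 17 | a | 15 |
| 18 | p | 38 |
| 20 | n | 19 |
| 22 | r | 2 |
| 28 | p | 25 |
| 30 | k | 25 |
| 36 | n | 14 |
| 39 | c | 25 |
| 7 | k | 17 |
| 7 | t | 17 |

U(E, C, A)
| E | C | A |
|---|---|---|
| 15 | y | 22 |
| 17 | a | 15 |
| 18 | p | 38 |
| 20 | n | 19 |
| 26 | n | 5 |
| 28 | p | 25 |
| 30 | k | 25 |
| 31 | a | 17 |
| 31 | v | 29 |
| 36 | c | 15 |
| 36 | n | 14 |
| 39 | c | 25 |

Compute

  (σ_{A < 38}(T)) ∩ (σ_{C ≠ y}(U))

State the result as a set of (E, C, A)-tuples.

Apply σ_{A < 38}; surviving tuples: {(1, v, 1), (17, a, 15), (20, n, 19), (22, r, 2), (28, p, 25), (30, k, 25), (36, n, 14), (39, c, 25), (7, k, 17), (7, t, 17)}
Apply σ_{C ≠ y}; surviving tuples: {(17, a, 15), (18, p, 38), (20, n, 19), (26, n, 5), (28, p, 25), (30, k, 25), (31, a, 17), (31, v, 29), (36, c, 15), (36, n, 14), (39, c, 25)}
Intersection: {(1, v, 1), (17, a, 15), (20, n, 19), (22, r, 2), (28, p, 25), (30, k, 25), (36, n, 14), (39, c, 25), (7, k, 17), (7, t, 17)} with {(17, a, 15), (18, p, 38), (20, n, 19), (26, n, 5), (28, p, 25), (30, k, 25), (31, a, 17), (31, v, 29), (36, c, 15), (36, n, 14), (39, c, 25)} → {(17, a, 15), (20, n, 19), (28, p, 25), (30, k, 25), (36, n, 14), (39, c, 25)}

{(17, a, 15), (20, n, 19), (28, p, 25), (30, k, 25), (36, n, 14), (39, c, 25)}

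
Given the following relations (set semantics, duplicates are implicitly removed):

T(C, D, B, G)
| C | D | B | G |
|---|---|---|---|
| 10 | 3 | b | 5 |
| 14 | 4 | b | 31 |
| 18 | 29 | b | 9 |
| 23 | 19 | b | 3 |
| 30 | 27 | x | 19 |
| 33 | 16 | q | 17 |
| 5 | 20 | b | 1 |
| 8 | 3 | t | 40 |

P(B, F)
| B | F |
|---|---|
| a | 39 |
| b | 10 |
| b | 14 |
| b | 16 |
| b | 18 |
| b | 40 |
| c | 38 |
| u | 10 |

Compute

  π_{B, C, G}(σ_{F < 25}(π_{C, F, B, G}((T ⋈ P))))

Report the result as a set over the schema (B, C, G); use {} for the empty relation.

Natural join on B: {(10, 3, b, 5, 10), (10, 3, b, 5, 14), (10, 3, b, 5, 16), (10, 3, b, 5, 18), (10, 3, b, 5, 40), (14, 4, b, 31, 10), (14, 4, b, 31, 14), (14, 4, b, 31, 16), (14, 4, b, 31, 18), (14, 4, b, 31, 40), (18, 29, b, 9, 10), (18, 29, b, 9, 14), (18, 29, b, 9, 16), (18, 29, b, 9, 18), (18, 29, b, 9, 40), (23, 19, b, 3, 10), (23, 19, b, 3, 14), (23, 19, b, 3, 16), (23, 19, b, 3, 18), (23, 19, b, 3, 40), (5, 20, b, 1, 10), (5, 20, b, 1, 14), (5, 20, b, 1, 16), (5, 20, b, 1, 18), (5, 20, b, 1, 40)}
Projecting to C, F, B, G: {(10, 10, b, 5), (10, 14, b, 5), (10, 16, b, 5), (10, 18, b, 5), (10, 40, b, 5), (14, 10, b, 31), (14, 14, b, 31), (14, 16, b, 31), (14, 18, b, 31), (14, 40, b, 31), (18, 10, b, 9), (18, 14, b, 9), (18, 16, b, 9), (18, 18, b, 9), (18, 40, b, 9), (23, 10, b, 3), (23, 14, b, 3), (23, 16, b, 3), (23, 18, b, 3), (23, 40, b, 3), (5, 10, b, 1), (5, 14, b, 1), (5, 16, b, 1), (5, 18, b, 1), (5, 40, b, 1)}
Selection F < 25: {(10, 10, b, 5), (10, 14, b, 5), (10, 16, b, 5), (10, 18, b, 5), (14, 10, b, 31), (14, 14, b, 31), (14, 16, b, 31), (14, 18, b, 31), (18, 10, b, 9), (18, 14, b, 9), (18, 16, b, 9), (18, 18, b, 9), (23, 10, b, 3), (23, 14, b, 3), (23, 16, b, 3), (23, 18, b, 3), (5, 10, b, 1), (5, 14, b, 1), (5, 16, b, 1), (5, 18, b, 1)}
Projecting to B, C, G (15 duplicate(s) eliminated): {(b, 10, 5), (b, 14, 31), (b, 18, 9), (b, 23, 3), (b, 5, 1)}

{(b, 10, 5), (b, 14, 31), (b, 18, 9), (b, 23, 3), (b, 5, 1)}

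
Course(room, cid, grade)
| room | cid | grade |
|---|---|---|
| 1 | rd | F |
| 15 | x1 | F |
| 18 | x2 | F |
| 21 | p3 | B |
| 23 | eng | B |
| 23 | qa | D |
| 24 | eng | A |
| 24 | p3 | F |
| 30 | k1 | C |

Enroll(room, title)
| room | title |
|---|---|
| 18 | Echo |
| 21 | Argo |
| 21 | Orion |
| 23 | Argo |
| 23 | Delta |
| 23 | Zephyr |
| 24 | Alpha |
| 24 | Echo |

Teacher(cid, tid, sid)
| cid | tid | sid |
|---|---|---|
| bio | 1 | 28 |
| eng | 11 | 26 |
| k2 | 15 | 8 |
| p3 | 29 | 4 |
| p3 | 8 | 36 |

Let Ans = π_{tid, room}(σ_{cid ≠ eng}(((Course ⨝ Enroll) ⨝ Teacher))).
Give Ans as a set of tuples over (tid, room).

Course ⋈ Enroll (natural join on room): {(18, x2, F, Echo), (21, p3, B, Argo), (21, p3, B, Orion), (23, eng, B, Argo), (23, eng, B, Delta), (23, eng, B, Zephyr), (23, qa, D, Argo), (23, qa, D, Delta), (23, qa, D, Zephyr), (24, eng, A, Alpha), (24, eng, A, Echo), (24, p3, F, Alpha), (24, p3, F, Echo)}
(Course ⨝ Enroll) ⋈ Teacher (natural join on cid): {(21, p3, B, Argo, 29, 4), (21, p3, B, Argo, 8, 36), (21, p3, B, Orion, 29, 4), (21, p3, B, Orion, 8, 36), (23, eng, B, Argo, 11, 26), (23, eng, B, Delta, 11, 26), (23, eng, B, Zephyr, 11, 26), (24, eng, A, Alpha, 11, 26), (24, eng, A, Echo, 11, 26), (24, p3, F, Alpha, 29, 4), (24, p3, F, Alpha, 8, 36), (24, p3, F, Echo, 29, 4), (24, p3, F, Echo, 8, 36)}
Selection cid ≠ eng: {(21, p3, B, Argo, 29, 4), (21, p3, B, Argo, 8, 36), (21, p3, B, Orion, 29, 4), (21, p3, B, Orion, 8, 36), (24, p3, F, Alpha, 29, 4), (24, p3, F, Alpha, 8, 36), (24, p3, F, Echo, 29, 4), (24, p3, F, Echo, 8, 36)}
π[tid, room]: project onto (tid, room) (4 duplicate(s) eliminated) → {(29, 21), (29, 24), (8, 21), (8, 24)}

{(29, 21), (29, 24), (8, 21), (8, 24)}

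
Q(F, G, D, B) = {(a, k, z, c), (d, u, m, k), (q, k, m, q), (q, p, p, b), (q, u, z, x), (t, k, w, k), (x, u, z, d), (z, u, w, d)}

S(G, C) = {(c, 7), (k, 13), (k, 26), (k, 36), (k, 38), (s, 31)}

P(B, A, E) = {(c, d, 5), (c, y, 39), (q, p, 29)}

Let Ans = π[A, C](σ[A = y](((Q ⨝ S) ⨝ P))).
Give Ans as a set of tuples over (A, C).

Natural join on G: {(a, k, z, c, 13), (a, k, z, c, 26), (a, k, z, c, 36), (a, k, z, c, 38), (q, k, m, q, 13), (q, k, m, q, 26), (q, k, m, q, 36), (q, k, m, q, 38), (t, k, w, k, 13), (t, k, w, k, 26), (t, k, w, k, 36), (t, k, w, k, 38)}
Natural join on B: {(a, k, z, c, 13, d, 5), (a, k, z, c, 13, y, 39), (a, k, z, c, 26, d, 5), (a, k, z, c, 26, y, 39), (a, k, z, c, 36, d, 5), (a, k, z, c, 36, y, 39), (a, k, z, c, 38, d, 5), (a, k, z, c, 38, y, 39), (q, k, m, q, 13, p, 29), (q, k, m, q, 26, p, 29), (q, k, m, q, 36, p, 29), (q, k, m, q, 38, p, 29)}
σ[A = y]: keep tuples satisfying A = y → {(a, k, z, c, 13, y, 39), (a, k, z, c, 26, y, 39), (a, k, z, c, 36, y, 39), (a, k, z, c, 38, y, 39)}
π[A, C]: project onto (A, C) → {(y, 13), (y, 26), (y, 36), (y, 38)}

{(y, 13), (y, 26), (y, 36), (y, 38)}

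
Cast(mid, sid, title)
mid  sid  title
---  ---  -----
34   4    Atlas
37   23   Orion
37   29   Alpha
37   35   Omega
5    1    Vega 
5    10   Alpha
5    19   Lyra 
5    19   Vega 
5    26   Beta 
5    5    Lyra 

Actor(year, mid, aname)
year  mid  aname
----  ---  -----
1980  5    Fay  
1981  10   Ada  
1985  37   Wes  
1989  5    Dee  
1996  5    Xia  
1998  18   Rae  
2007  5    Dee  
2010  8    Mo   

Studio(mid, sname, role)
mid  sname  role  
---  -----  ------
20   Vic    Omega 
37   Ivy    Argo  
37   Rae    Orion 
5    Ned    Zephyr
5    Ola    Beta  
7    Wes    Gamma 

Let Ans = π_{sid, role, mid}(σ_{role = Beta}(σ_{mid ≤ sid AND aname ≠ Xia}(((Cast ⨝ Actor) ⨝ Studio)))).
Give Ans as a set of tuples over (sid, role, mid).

{(10, Beta, 5), (19, Beta, 5), (26, Beta, 5), (5, Beta, 5)}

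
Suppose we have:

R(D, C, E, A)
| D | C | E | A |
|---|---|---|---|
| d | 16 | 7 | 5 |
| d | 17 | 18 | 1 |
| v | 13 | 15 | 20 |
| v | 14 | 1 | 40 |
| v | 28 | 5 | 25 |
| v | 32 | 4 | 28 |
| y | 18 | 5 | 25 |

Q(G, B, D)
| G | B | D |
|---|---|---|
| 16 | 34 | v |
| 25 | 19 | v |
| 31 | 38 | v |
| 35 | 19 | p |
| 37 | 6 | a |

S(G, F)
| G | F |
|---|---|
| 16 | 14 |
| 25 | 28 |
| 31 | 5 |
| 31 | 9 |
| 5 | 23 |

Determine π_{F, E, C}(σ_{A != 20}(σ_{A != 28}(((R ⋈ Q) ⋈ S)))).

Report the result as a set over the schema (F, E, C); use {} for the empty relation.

R ⋈ Q (natural join on D): {(v, 13, 15, 20, 16, 34), (v, 13, 15, 20, 25, 19), (v, 13, 15, 20, 31, 38), (v, 14, 1, 40, 16, 34), (v, 14, 1, 40, 25, 19), (v, 14, 1, 40, 31, 38), (v, 28, 5, 25, 16, 34), (v, 28, 5, 25, 25, 19), (v, 28, 5, 25, 31, 38), (v, 32, 4, 28, 16, 34), (v, 32, 4, 28, 25, 19), (v, 32, 4, 28, 31, 38)}
(R ⋈ Q) ⋈ S (natural join on G): {(v, 13, 15, 20, 16, 34, 14), (v, 13, 15, 20, 25, 19, 28), (v, 13, 15, 20, 31, 38, 5), (v, 13, 15, 20, 31, 38, 9), (v, 14, 1, 40, 16, 34, 14), (v, 14, 1, 40, 25, 19, 28), (v, 14, 1, 40, 31, 38, 5), (v, 14, 1, 40, 31, 38, 9), (v, 28, 5, 25, 16, 34, 14), (v, 28, 5, 25, 25, 19, 28), (v, 28, 5, 25, 31, 38, 5), (v, 28, 5, 25, 31, 38, 9), (v, 32, 4, 28, 16, 34, 14), (v, 32, 4, 28, 25, 19, 28), (v, 32, 4, 28, 31, 38, 5), (v, 32, 4, 28, 31, 38, 9)}
Filtering on A != 28 leaves {(v, 13, 15, 20, 16, 34, 14), (v, 13, 15, 20, 25, 19, 28), (v, 13, 15, 20, 31, 38, 5), (v, 13, 15, 20, 31, 38, 9), (v, 14, 1, 40, 16, 34, 14), (v, 14, 1, 40, 25, 19, 28), (v, 14, 1, 40, 31, 38, 5), (v, 14, 1, 40, 31, 38, 9), (v, 28, 5, 25, 16, 34, 14), (v, 28, 5, 25, 25, 19, 28), (v, 28, 5, 25, 31, 38, 5), (v, 28, 5, 25, 31, 38, 9)}.
Filtering on A != 20 leaves {(v, 14, 1, 40, 16, 34, 14), (v, 14, 1, 40, 25, 19, 28), (v, 14, 1, 40, 31, 38, 5), (v, 14, 1, 40, 31, 38, 9), (v, 28, 5, 25, 16, 34, 14), (v, 28, 5, 25, 25, 19, 28), (v, 28, 5, 25, 31, 38, 5), (v, 28, 5, 25, 31, 38, 9)}.
Keep only column(s) F, E, C: {(14, 1, 14), (14, 5, 28), (28, 1, 14), (28, 5, 28), (5, 1, 14), (5, 5, 28), (9, 1, 14), (9, 5, 28)}

{(14, 1, 14), (14, 5, 28), (28, 1, 14), (28, 5, 28), (5, 1, 14), (5, 5, 28), (9, 1, 14), (9, 5, 28)}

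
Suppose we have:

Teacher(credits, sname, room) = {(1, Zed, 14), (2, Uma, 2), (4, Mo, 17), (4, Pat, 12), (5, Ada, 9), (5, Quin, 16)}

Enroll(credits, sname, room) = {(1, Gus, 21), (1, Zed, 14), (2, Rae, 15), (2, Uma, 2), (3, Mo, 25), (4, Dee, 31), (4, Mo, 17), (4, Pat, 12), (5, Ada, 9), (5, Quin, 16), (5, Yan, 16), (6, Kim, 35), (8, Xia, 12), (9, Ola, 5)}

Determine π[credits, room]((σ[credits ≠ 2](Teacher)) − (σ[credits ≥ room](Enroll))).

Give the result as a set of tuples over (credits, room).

{(1, 14), (4, 12), (4, 17), (5, 16), (5, 9)}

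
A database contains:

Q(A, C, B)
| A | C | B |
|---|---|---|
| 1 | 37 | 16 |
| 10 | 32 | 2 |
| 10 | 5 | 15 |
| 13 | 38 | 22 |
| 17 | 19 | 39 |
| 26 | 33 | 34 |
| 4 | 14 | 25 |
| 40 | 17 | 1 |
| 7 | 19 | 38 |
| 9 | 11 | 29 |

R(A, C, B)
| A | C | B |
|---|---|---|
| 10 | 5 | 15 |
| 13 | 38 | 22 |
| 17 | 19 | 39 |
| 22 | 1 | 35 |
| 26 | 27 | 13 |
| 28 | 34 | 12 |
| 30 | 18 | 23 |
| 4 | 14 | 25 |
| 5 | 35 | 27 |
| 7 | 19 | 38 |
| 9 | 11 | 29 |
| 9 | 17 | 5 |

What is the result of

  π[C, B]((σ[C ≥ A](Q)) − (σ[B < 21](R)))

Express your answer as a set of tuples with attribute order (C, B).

Selection C ≥ A: {(1, 37, 16), (10, 32, 2), (13, 38, 22), (17, 19, 39), (26, 33, 34), (4, 14, 25), (7, 19, 38), (9, 11, 29)}
Selection B < 21: {(10, 5, 15), (26, 27, 13), (28, 34, 12), (9, 17, 5)}
Difference: {(1, 37, 16), (10, 32, 2), (13, 38, 22), (17, 19, 39), (26, 33, 34), (4, 14, 25), (7, 19, 38), (9, 11, 29)} with {(10, 5, 15), (26, 27, 13), (28, 34, 12), (9, 17, 5)} → {(1, 37, 16), (10, 32, 2), (13, 38, 22), (17, 19, 39), (26, 33, 34), (4, 14, 25), (7, 19, 38), (9, 11, 29)}
Projecting to C, B: {(11, 29), (14, 25), (19, 38), (19, 39), (32, 2), (33, 34), (37, 16), (38, 22)}

{(11, 29), (14, 25), (19, 38), (19, 39), (32, 2), (33, 34), (37, 16), (38, 22)}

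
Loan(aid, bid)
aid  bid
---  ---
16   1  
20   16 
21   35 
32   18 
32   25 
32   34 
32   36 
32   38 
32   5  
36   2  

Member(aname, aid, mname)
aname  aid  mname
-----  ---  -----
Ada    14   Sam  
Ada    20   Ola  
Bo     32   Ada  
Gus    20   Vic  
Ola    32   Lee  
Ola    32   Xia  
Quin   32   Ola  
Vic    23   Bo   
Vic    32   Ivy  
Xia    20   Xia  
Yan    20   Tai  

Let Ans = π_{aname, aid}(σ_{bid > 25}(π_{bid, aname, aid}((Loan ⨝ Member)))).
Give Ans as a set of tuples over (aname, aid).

{(Bo, 32), (Ola, 32), (Quin, 32), (Vic, 32)}

Natural join on aid: {(20, 16, Ada, Ola), (20, 16, Gus, Vic), (20, 16, Xia, Xia), (20, 16, Yan, Tai), (32, 18, Bo, Ada), (32, 18, Ola, Lee), (32, 18, Ola, Xia), (32, 18, Quin, Ola), (32, 18, Vic, Ivy), (32, 25, Bo, Ada), (32, 25, Ola, Lee), (32, 25, Ola, Xia), (32, 25, Quin, Ola), (32, 25, Vic, Ivy), (32, 34, Bo, Ada), (32, 34, Ola, Lee), (32, 34, Ola, Xia), (32, 34, Quin, Ola), (32, 34, Vic, Ivy), (32, 36, Bo, Ada), (32, 36, Ola, Lee), (32, 36, Ola, Xia), (32, 36, Quin, Ola), (32, 36, Vic, Ivy), (32, 38, Bo, Ada), (32, 38, Ola, Lee), (32, 38, Ola, Xia), (32, 38, Quin, Ola), (32, 38, Vic, Ivy), (32, 5, Bo, Ada), (32, 5, Ola, Lee), (32, 5, Ola, Xia), (32, 5, Quin, Ola), (32, 5, Vic, Ivy)}
Keep only column(s) bid, aname, aid (6 duplicate(s) eliminated): {(16, Ada, 20), (16, Gus, 20), (16, Xia, 20), (16, Yan, 20), (18, Bo, 32), (18, Ola, 32), (18, Quin, 32), (18, Vic, 32), (25, Bo, 32), (25, Ola, 32), (25, Quin, 32), (25, Vic, 32), (34, Bo, 32), (34, Ola, 32), (34, Quin, 32), (34, Vic, 32), (36, Bo, 32), (36, Ola, 32), (36, Quin, 32), (36, Vic, 32), (38, Bo, 32), (38, Ola, 32), (38, Quin, 32), (38, Vic, 32), (5, Bo, 32), (5, Ola, 32), (5, Quin, 32), (5, Vic, 32)}
Filtering on bid > 25 leaves {(34, Bo, 32), (34, Ola, 32), (34, Quin, 32), (34, Vic, 32), (36, Bo, 32), (36, Ola, 32), (36, Quin, 32), (36, Vic, 32), (38, Bo, 32), (38, Ola, 32), (38, Quin, 32), (38, Vic, 32)}.
Keep only column(s) aname, aid (8 duplicate(s) eliminated): {(Bo, 32), (Ola, 32), (Quin, 32), (Vic, 32)}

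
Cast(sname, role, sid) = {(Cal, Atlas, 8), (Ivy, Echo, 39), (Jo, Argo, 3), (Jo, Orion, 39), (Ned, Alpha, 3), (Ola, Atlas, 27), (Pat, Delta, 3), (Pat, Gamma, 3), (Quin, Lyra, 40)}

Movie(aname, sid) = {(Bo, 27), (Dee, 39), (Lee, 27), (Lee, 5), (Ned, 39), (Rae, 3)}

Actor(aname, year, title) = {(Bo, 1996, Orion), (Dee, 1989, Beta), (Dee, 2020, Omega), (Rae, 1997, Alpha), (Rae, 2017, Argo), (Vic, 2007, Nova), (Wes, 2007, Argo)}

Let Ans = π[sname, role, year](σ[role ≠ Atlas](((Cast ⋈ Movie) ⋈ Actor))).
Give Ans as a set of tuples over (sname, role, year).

Natural join on sid: {(Ivy, Echo, 39, Dee), (Ivy, Echo, 39, Ned), (Jo, Argo, 3, Rae), (Jo, Orion, 39, Dee), (Jo, Orion, 39, Ned), (Ned, Alpha, 3, Rae), (Ola, Atlas, 27, Bo), (Ola, Atlas, 27, Lee), (Pat, Delta, 3, Rae), (Pat, Gamma, 3, Rae)}
Natural join on aname: {(Ivy, Echo, 39, Dee, 1989, Beta), (Ivy, Echo, 39, Dee, 2020, Omega), (Jo, Argo, 3, Rae, 1997, Alpha), (Jo, Argo, 3, Rae, 2017, Argo), (Jo, Orion, 39, Dee, 1989, Beta), (Jo, Orion, 39, Dee, 2020, Omega), (Ned, Alpha, 3, Rae, 1997, Alpha), (Ned, Alpha, 3, Rae, 2017, Argo), (Ola, Atlas, 27, Bo, 1996, Orion), (Pat, Delta, 3, Rae, 1997, Alpha), (Pat, Delta, 3, Rae, 2017, Argo), (Pat, Gamma, 3, Rae, 1997, Alpha), (Pat, Gamma, 3, Rae, 2017, Argo)}
Filtering on role ≠ Atlas leaves {(Ivy, Echo, 39, Dee, 1989, Beta), (Ivy, Echo, 39, Dee, 2020, Omega), (Jo, Argo, 3, Rae, 1997, Alpha), (Jo, Argo, 3, Rae, 2017, Argo), (Jo, Orion, 39, Dee, 1989, Beta), (Jo, Orion, 39, Dee, 2020, Omega), (Ned, Alpha, 3, Rae, 1997, Alpha), (Ned, Alpha, 3, Rae, 2017, Argo), (Pat, Delta, 3, Rae, 1997, Alpha), (Pat, Delta, 3, Rae, 2017, Argo), (Pat, Gamma, 3, Rae, 1997, Alpha), (Pat, Gamma, 3, Rae, 2017, Argo)}.
Keep only column(s) sname, role, year: {(Ivy, Echo, 1989), (Ivy, Echo, 2020), (Jo, Argo, 1997), (Jo, Argo, 2017), (Jo, Orion, 1989), (Jo, Orion, 2020), (Ned, Alpha, 1997), (Ned, Alpha, 2017), (Pat, Delta, 1997), (Pat, Delta, 2017), (Pat, Gamma, 1997), (Pat, Gamma, 2017)}

{(Ivy, Echo, 1989), (Ivy, Echo, 2020), (Jo, Argo, 1997), (Jo, Argo, 2017), (Jo, Orion, 1989), (Jo, Orion, 2020), (Ned, Alpha, 1997), (Ned, Alpha, 2017), (Pat, Delta, 1997), (Pat, Delta, 2017), (Pat, Gamma, 1997), (Pat, Gamma, 2017)}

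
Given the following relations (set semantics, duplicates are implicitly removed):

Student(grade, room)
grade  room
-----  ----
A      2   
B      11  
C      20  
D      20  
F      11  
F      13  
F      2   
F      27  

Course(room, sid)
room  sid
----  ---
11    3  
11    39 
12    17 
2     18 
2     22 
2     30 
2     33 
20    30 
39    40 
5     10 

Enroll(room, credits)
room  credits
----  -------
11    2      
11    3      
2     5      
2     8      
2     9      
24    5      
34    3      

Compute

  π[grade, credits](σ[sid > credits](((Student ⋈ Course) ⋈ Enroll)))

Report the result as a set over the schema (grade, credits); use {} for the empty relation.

Natural join on room: {(A, 2, 18), (A, 2, 22), (A, 2, 30), (A, 2, 33), (B, 11, 3), (B, 11, 39), (C, 20, 30), (D, 20, 30), (F, 11, 3), (F, 11, 39), (F, 2, 18), (F, 2, 22), (F, 2, 30), (F, 2, 33)}
Natural join on room: {(A, 2, 18, 5), (A, 2, 18, 8), (A, 2, 18, 9), (A, 2, 22, 5), (A, 2, 22, 8), (A, 2, 22, 9), (A, 2, 30, 5), (A, 2, 30, 8), (A, 2, 30, 9), (A, 2, 33, 5), (A, 2, 33, 8), (A, 2, 33, 9), (B, 11, 3, 2), (B, 11, 3, 3), (B, 11, 39, 2), (B, 11, 39, 3), (F, 11, 3, 2), (F, 11, 3, 3), (F, 11, 39, 2), (F, 11, 39, 3), (F, 2, 18, 5), (F, 2, 18, 8), (F, 2, 18, 9), (F, 2, 22, 5), (F, 2, 22, 8), (F, 2, 22, 9), (F, 2, 30, 5), (F, 2, 30, 8), (F, 2, 30, 9), (F, 2, 33, 5), (F, 2, 33, 8), (F, 2, 33, 9)}
Selection sid > credits: {(A, 2, 18, 5), (A, 2, 18, 8), (A, 2, 18, 9), (A, 2, 22, 5), (A, 2, 22, 8), (A, 2, 22, 9), (A, 2, 30, 5), (A, 2, 30, 8), (A, 2, 30, 9), (A, 2, 33, 5), (A, 2, 33, 8), (A, 2, 33, 9), (B, 11, 3, 2), (B, 11, 39, 2), (B, 11, 39, 3), (F, 11, 3, 2), (F, 11, 39, 2), (F, 11, 39, 3), (F, 2, 18, 5), (F, 2, 18, 8), (F, 2, 18, 9), (F, 2, 22, 5), (F, 2, 22, 8), (F, 2, 22, 9), (F, 2, 30, 5), (F, 2, 30, 8), (F, 2, 30, 9), (F, 2, 33, 5), (F, 2, 33, 8), (F, 2, 33, 9)}
π_{grade, credits} gives {(A, 5), (A, 8), (A, 9), (B, 2), (B, 3), (F, 2), (F, 3), (F, 5), (F, 8), (F, 9)} (20 duplicate(s) eliminated).

{(A, 5), (A, 8), (A, 9), (B, 2), (B, 3), (F, 2), (F, 3), (F, 5), (F, 8), (F, 9)}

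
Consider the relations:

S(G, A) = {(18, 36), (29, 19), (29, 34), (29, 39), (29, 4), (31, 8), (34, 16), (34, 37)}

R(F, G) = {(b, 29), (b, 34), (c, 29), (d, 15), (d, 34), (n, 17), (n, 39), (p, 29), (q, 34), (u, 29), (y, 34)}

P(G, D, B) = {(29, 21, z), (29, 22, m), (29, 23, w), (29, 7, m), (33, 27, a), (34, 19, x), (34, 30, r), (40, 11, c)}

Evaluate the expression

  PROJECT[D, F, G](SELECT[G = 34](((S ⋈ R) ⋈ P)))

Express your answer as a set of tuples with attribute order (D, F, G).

Joining S and R on G yields {(29, 19, b), (29, 19, c), (29, 19, p), (29, 19, u), (29, 34, b), (29, 34, c), (29, 34, p), (29, 34, u), (29, 39, b), (29, 39, c), (29, 39, p), (29, 39, u), (29, 4, b), (29, 4, c), (29, 4, p), (29, 4, u), (34, 16, b), (34, 16, d), (34, 16, q), (34, 16, y), (34, 37, b), (34, 37, d), (34, 37, q), (34, 37, y)}.
Joining (S ⋈ R) and P on G yields {(29, 19, b, 21, z), (29, 19, b, 22, m), (29, 19, b, 23, w), (29, 19, b, 7, m), (29, 19, c, 21, z), (29, 19, c, 22, m), (29, 19, c, 23, w), (29, 19, c, 7, m), (29, 19, p, 21, z), (29, 19, p, 22, m), (29, 19, p, 23, w), (29, 19, p, 7, m), (29, 19, u, 21, z), (29, 19, u, 22, m), (29, 19, u, 23, w), (29, 19, u, 7, m), (29, 34, b, 21, z), (29, 34, b, 22, m), (29, 34, b, 23, w), (29, 34, b, 7, m), (29, 34, c, 21, z), (29, 34, c, 22, m), (29, 34, c, 23, w), (29, 34, c, 7, m), (29, 34, p, 21, z), (29, 34, p, 22, m), (29, 34, p, 23, w), (29, 34, p, 7, m), (29, 34, u, 21, z), (29, 34, u, 22, m), (29, 34, u, 23, w), (29, 34, u, 7, m), (29, 39, b, 21, z), (29, 39, b, 22, m), (29, 39, b, 23, w), (29, 39, b, 7, m), (29, 39, c, 21, z), (29, 39, c, 22, m), (29, 39, c, 23, w), (29, 39, c, 7, m), (29, 39, p, 21, z), (29, 39, p, 22, m), (29, 39, p, 23, w), (29, 39, p, 7, m), (29, 39, u, 21, z), (29, 39, u, 22, m), (29, 39, u, 23, w), (29, 39, u, 7, m), (29, 4, b, 21, z), (29, 4, b, 22, m), (29, 4, b, 23, w), (29, 4, b, 7, m), (29, 4, c, 21, z), (29, 4, c, 22, m), (29, 4, c, 23, w), (29, 4, c, 7, m), (29, 4, p, 21, z), (29, 4, p, 22, m), (29, 4, p, 23, w), (29, 4, p, 7, m), (29, 4, u, 21, z), (29, 4, u, 22, m), (29, 4, u, 23, w), (29, 4, u, 7, m), (34, 16, b, 19, x), (34, 16, b, 30, r), (34, 16, d, 19, x), (34, 16, d, 30, r), (34, 16, q, 19, x), (34, 16, q, 30, r), (34, 16, y, 19, x), (34, 16, y, 30, r), (34, 37, b, 19, x), (34, 37, b, 30, r), (34, 37, d, 19, x), (34, 37, d, 30, r), (34, 37, q, 19, x), (34, 37, q, 30, r), (34, 37, y, 19, x), (34, 37, y, 30, r)}.
Filtering on G = 34 leaves {(34, 16, b, 19, x), (34, 16, b, 30, r), (34, 16, d, 19, x), (34, 16, d, 30, r), (34, 16, q, 19, x), (34, 16, q, 30, r), (34, 16, y, 19, x), (34, 16, y, 30, r), (34, 37, b, 19, x), (34, 37, b, 30, r), (34, 37, d, 19, x), (34, 37, d, 30, r), (34, 37, q, 19, x), (34, 37, q, 30, r), (34, 37, y, 19, x), (34, 37, y, 30, r)}.
Projecting to D, F, G (8 duplicate(s) eliminated): {(19, b, 34), (19, d, 34), (19, q, 34), (19, y, 34), (30, b, 34), (30, d, 34), (30, q, 34), (30, y, 34)}

{(19, b, 34), (19, d, 34), (19, q, 34), (19, y, 34), (30, b, 34), (30, d, 34), (30, q, 34), (30, y, 34)}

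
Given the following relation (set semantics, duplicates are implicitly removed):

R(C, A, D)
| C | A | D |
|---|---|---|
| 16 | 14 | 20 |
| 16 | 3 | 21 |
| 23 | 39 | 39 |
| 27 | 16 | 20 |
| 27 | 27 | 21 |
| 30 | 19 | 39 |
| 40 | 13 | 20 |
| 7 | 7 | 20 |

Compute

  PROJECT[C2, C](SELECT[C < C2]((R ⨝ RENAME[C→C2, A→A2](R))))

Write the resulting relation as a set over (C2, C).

{(16, 7), (27, 16), (27, 7), (30, 23), (40, 16), (40, 27), (40, 7)}

ρ[C→C2, A→A2]: schema becomes (C2, A2, D); tuples unchanged.
Joining R and RENAME[C→C2, A→A2](R) on D yields {(16, 14, 20, 16, 14), (16, 14, 20, 27, 16), (16, 14, 20, 40, 13), (16, 14, 20, 7, 7), (16, 3, 21, 16, 3), (16, 3, 21, 27, 27), (23, 39, 39, 23, 39), (23, 39, 39, 30, 19), (27, 16, 20, 16, 14), (27, 16, 20, 27, 16), (27, 16, 20, 40, 13), (27, 16, 20, 7, 7), (27, 27, 21, 16, 3), (27, 27, 21, 27, 27), (30, 19, 39, 23, 39), (30, 19, 39, 30, 19), (40, 13, 20, 16, 14), (40, 13, 20, 27, 16), (40, 13, 20, 40, 13), (40, 13, 20, 7, 7), (7, 7, 20, 16, 14), (7, 7, 20, 27, 16), (7, 7, 20, 40, 13), (7, 7, 20, 7, 7)}.
Filtering on C < C2 leaves {(16, 14, 20, 27, 16), (16, 14, 20, 40, 13), (16, 3, 21, 27, 27), (23, 39, 39, 30, 19), (27, 16, 20, 40, 13), (7, 7, 20, 16, 14), (7, 7, 20, 27, 16), (7, 7, 20, 40, 13)}.
Projecting to C2, C (1 duplicate(s) eliminated): {(16, 7), (27, 16), (27, 7), (30, 23), (40, 16), (40, 27), (40, 7)}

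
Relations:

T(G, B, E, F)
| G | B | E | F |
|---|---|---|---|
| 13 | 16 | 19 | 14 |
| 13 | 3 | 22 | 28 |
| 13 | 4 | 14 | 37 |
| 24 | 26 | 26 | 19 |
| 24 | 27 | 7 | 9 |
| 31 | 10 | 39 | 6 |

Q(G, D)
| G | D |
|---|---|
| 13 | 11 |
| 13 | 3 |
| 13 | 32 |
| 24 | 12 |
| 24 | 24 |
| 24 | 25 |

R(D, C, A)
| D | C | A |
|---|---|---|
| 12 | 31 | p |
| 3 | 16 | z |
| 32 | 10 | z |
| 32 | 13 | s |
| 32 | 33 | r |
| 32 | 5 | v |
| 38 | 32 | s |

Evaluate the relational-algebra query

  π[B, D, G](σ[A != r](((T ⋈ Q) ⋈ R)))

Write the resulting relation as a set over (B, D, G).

Natural join on G: {(13, 16, 19, 14, 11), (13, 16, 19, 14, 3), (13, 16, 19, 14, 32), (13, 3, 22, 28, 11), (13, 3, 22, 28, 3), (13, 3, 22, 28, 32), (13, 4, 14, 37, 11), (13, 4, 14, 37, 3), (13, 4, 14, 37, 32), (24, 26, 26, 19, 12), (24, 26, 26, 19, 24), (24, 26, 26, 19, 25), (24, 27, 7, 9, 12), (24, 27, 7, 9, 24), (24, 27, 7, 9, 25)}
Natural join on D: {(13, 16, 19, 14, 3, 16, z), (13, 16, 19, 14, 32, 10, z), (13, 16, 19, 14, 32, 13, s), (13, 16, 19, 14, 32, 33, r), (13, 16, 19, 14, 32, 5, v), (13, 3, 22, 28, 3, 16, z), (13, 3, 22, 28, 32, 10, z), (13, 3, 22, 28, 32, 13, s), (13, 3, 22, 28, 32, 33, r), (13, 3, 22, 28, 32, 5, v), (13, 4, 14, 37, 3, 16, z), (13, 4, 14, 37, 32, 10, z), (13, 4, 14, 37, 32, 13, s), (13, 4, 14, 37, 32, 33, r), (13, 4, 14, 37, 32, 5, v), (24, 26, 26, 19, 12, 31, p), (24, 27, 7, 9, 12, 31, p)}
Filtering on A != r leaves {(13, 16, 19, 14, 3, 16, z), (13, 16, 19, 14, 32, 10, z), (13, 16, 19, 14, 32, 13, s), (13, 16, 19, 14, 32, 5, v), (13, 3, 22, 28, 3, 16, z), (13, 3, 22, 28, 32, 10, z), (13, 3, 22, 28, 32, 13, s), (13, 3, 22, 28, 32, 5, v), (13, 4, 14, 37, 3, 16, z), (13, 4, 14, 37, 32, 10, z), (13, 4, 14, 37, 32, 13, s), (13, 4, 14, 37, 32, 5, v), (24, 26, 26, 19, 12, 31, p), (24, 27, 7, 9, 12, 31, p)}.
π_{B, D, G} gives {(16, 3, 13), (16, 32, 13), (26, 12, 24), (27, 12, 24), (3, 3, 13), (3, 32, 13), (4, 3, 13), (4, 32, 13)} (6 duplicate(s) eliminated).

{(16, 3, 13), (16, 32, 13), (26, 12, 24), (27, 12, 24), (3, 3, 13), (3, 32, 13), (4, 3, 13), (4, 32, 13)}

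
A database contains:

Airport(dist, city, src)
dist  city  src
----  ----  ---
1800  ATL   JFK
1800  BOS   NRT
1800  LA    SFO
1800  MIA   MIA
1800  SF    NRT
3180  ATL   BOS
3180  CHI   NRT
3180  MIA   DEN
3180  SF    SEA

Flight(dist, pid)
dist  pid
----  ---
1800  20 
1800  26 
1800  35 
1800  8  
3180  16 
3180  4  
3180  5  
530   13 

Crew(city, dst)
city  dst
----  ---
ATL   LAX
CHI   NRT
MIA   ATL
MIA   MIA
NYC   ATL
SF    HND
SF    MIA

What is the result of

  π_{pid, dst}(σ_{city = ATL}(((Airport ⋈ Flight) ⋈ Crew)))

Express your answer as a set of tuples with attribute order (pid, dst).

{(16, LAX), (20, LAX), (26, LAX), (35, LAX), (4, LAX), (5, LAX), (8, LAX)}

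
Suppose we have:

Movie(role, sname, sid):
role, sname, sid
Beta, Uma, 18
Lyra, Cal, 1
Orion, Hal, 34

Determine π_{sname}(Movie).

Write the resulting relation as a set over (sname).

{Cal, Hal, Uma}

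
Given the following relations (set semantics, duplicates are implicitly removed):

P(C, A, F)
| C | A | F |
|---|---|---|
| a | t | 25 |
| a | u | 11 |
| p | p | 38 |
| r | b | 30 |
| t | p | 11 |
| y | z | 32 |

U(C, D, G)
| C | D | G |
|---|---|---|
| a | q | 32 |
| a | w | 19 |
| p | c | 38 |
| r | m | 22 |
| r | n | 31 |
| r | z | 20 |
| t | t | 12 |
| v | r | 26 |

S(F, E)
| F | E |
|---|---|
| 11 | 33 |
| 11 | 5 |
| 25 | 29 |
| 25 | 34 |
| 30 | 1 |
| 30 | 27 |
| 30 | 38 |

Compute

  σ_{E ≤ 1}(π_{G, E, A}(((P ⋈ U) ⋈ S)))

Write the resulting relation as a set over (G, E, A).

{(20, 1, b), (22, 1, b), (31, 1, b)}

Joining P and U on C yields {(a, t, 25, q, 32), (a, t, 25, w, 19), (a, u, 11, q, 32), (a, u, 11, w, 19), (p, p, 38, c, 38), (r, b, 30, m, 22), (r, b, 30, n, 31), (r, b, 30, z, 20), (t, p, 11, t, 12)}.
Joining (P ⋈ U) and S on F yields {(a, t, 25, q, 32, 29), (a, t, 25, q, 32, 34), (a, t, 25, w, 19, 29), (a, t, 25, w, 19, 34), (a, u, 11, q, 32, 33), (a, u, 11, q, 32, 5), (a, u, 11, w, 19, 33), (a, u, 11, w, 19, 5), (r, b, 30, m, 22, 1), (r, b, 30, m, 22, 27), (r, b, 30, m, 22, 38), (r, b, 30, n, 31, 1), (r, b, 30, n, 31, 27), (r, b, 30, n, 31, 38), (r, b, 30, z, 20, 1), (r, b, 30, z, 20, 27), (r, b, 30, z, 20, 38), (t, p, 11, t, 12, 33), (t, p, 11, t, 12, 5)}.
π[G, E, A]: project onto (G, E, A) → {(12, 33, p), (12, 5, p), (19, 29, t), (19, 33, u), (19, 34, t), (19, 5, u), (20, 1, b), (20, 27, b), (20, 38, b), (22, 1, b), (22, 27, b), (22, 38, b), (31, 1, b), (31, 27, b), (31, 38, b), (32, 29, t), (32, 33, u), (32, 34, t), (32, 5, u)}
Filtering on E ≤ 1 leaves {(20, 1, b), (22, 1, b), (31, 1, b)}.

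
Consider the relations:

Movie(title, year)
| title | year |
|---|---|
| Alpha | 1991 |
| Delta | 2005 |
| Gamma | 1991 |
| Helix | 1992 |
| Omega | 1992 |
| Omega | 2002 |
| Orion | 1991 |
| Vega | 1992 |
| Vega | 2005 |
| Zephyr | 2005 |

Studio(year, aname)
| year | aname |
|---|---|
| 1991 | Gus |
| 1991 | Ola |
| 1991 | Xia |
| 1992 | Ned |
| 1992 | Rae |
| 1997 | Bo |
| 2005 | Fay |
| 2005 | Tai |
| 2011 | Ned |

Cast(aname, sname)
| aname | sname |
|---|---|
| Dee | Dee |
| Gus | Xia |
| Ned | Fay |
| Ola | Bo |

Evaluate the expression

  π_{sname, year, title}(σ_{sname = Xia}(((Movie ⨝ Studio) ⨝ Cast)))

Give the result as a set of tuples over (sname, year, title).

Natural join on year: {(Alpha, 1991, Gus), (Alpha, 1991, Ola), (Alpha, 1991, Xia), (Delta, 2005, Fay), (Delta, 2005, Tai), (Gamma, 1991, Gus), (Gamma, 1991, Ola), (Gamma, 1991, Xia), (Helix, 1992, Ned), (Helix, 1992, Rae), (Omega, 1992, Ned), (Omega, 1992, Rae), (Orion, 1991, Gus), (Orion, 1991, Ola), (Orion, 1991, Xia), (Vega, 1992, Ned), (Vega, 1992, Rae), (Vega, 2005, Fay), (Vega, 2005, Tai), (Zephyr, 2005, Fay), (Zephyr, 2005, Tai)}
Natural join on aname: {(Alpha, 1991, Gus, Xia), (Alpha, 1991, Ola, Bo), (Gamma, 1991, Gus, Xia), (Gamma, 1991, Ola, Bo), (Helix, 1992, Ned, Fay), (Omega, 1992, Ned, Fay), (Orion, 1991, Gus, Xia), (Orion, 1991, Ola, Bo), (Vega, 1992, Ned, Fay)}
Apply σ_{sname = Xia}; surviving tuples: {(Alpha, 1991, Gus, Xia), (Gamma, 1991, Gus, Xia), (Orion, 1991, Gus, Xia)}
π_{sname, year, title} gives {(Xia, 1991, Alpha), (Xia, 1991, Gamma), (Xia, 1991, Orion)}.

{(Xia, 1991, Alpha), (Xia, 1991, Gamma), (Xia, 1991, Orion)}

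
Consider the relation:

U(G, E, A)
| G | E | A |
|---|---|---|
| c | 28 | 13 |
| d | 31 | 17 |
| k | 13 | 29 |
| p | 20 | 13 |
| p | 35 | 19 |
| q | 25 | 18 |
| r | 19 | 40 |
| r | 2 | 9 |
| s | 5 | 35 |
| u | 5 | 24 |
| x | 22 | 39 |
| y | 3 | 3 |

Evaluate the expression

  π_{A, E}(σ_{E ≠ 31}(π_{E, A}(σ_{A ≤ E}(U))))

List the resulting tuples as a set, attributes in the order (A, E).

{(13, 20), (13, 28), (18, 25), (19, 35), (3, 3)}

Apply σ_{A ≤ E}; surviving tuples: {(c, 28, 13), (d, 31, 17), (p, 20, 13), (p, 35, 19), (q, 25, 18), (y, 3, 3)}
Keep only column(s) E, A: {(20, 13), (25, 18), (28, 13), (3, 3), (31, 17), (35, 19)}
Apply σ_{E ≠ 31}; surviving tuples: {(20, 13), (25, 18), (28, 13), (3, 3), (35, 19)}
Keep only column(s) A, E: {(13, 20), (13, 28), (18, 25), (19, 35), (3, 3)}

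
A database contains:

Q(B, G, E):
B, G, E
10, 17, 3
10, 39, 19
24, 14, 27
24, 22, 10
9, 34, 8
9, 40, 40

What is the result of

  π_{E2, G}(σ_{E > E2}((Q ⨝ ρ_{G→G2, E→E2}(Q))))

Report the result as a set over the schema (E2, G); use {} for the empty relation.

{(10, 14), (3, 39), (8, 40)}

ρ[G→G2, E→E2]: schema becomes (B, G2, E2); tuples unchanged.
Natural join on B: {(10, 17, 3, 17, 3), (10, 17, 3, 39, 19), (10, 39, 19, 17, 3), (10, 39, 19, 39, 19), (24, 14, 27, 14, 27), (24, 14, 27, 22, 10), (24, 22, 10, 14, 27), (24, 22, 10, 22, 10), (9, 34, 8, 34, 8), (9, 34, 8, 40, 40), (9, 40, 40, 34, 8), (9, 40, 40, 40, 40)}
Selection E > E2: {(10, 39, 19, 17, 3), (24, 14, 27, 22, 10), (9, 40, 40, 34, 8)}
π[E2, G]: project onto (E2, G) → {(10, 14), (3, 39), (8, 40)}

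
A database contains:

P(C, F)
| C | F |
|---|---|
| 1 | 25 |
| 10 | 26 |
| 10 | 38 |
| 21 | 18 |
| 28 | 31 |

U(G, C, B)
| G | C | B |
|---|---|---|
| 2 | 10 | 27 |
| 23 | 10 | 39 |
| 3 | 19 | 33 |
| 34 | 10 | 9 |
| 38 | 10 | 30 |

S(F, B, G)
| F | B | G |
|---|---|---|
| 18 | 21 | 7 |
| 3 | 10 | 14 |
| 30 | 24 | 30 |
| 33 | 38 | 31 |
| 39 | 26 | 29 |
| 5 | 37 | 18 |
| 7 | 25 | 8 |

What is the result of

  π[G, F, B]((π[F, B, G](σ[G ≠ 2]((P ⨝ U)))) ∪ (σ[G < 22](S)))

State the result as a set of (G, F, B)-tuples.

{(14, 3, 10), (18, 5, 37), (23, 26, 39), (23, 38, 39), (34, 26, 9), (34, 38, 9), (38, 26, 30), (38, 38, 30), (7, 18, 21), (8, 7, 25)}

Joining P and U on C yields {(10, 26, 2, 27), (10, 26, 23, 39), (10, 26, 34, 9), (10, 26, 38, 30), (10, 38, 2, 27), (10, 38, 23, 39), (10, 38, 34, 9), (10, 38, 38, 30)}.
Apply σ_{G ≠ 2}; surviving tuples: {(10, 26, 23, 39), (10, 26, 34, 9), (10, 26, 38, 30), (10, 38, 23, 39), (10, 38, 34, 9), (10, 38, 38, 30)}
π_{F, B, G} gives {(26, 30, 38), (26, 39, 23), (26, 9, 34), (38, 30, 38), (38, 39, 23), (38, 9, 34)}.
Apply σ_{G < 22}; surviving tuples: {(18, 21, 7), (3, 10, 14), (5, 37, 18), (7, 25, 8)}
Taking the union: {(18, 21, 7), (26, 30, 38), (26, 39, 23), (26, 9, 34), (3, 10, 14), (38, 30, 38), (38, 39, 23), (38, 9, 34), (5, 37, 18), (7, 25, 8)}
π_{G, F, B} gives {(14, 3, 10), (18, 5, 37), (23, 26, 39), (23, 38, 39), (34, 26, 9), (34, 38, 9), (38, 26, 30), (38, 38, 30), (7, 18, 21), (8, 7, 25)}.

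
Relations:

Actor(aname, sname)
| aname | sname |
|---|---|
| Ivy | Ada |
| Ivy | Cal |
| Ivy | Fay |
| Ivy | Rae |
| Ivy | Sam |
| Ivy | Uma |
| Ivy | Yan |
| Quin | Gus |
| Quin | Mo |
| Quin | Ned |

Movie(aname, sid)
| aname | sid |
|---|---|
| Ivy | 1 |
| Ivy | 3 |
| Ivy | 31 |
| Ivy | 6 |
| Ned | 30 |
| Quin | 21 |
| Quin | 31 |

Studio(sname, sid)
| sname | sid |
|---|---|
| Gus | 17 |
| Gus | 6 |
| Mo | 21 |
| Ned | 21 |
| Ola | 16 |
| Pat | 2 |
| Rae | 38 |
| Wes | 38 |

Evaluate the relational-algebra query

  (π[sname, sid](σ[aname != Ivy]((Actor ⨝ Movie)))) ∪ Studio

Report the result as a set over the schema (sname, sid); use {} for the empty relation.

{(Gus, 17), (Gus, 21), (Gus, 31), (Gus, 6), (Mo, 21), (Mo, 31), (Ned, 21), (Ned, 31), (Ola, 16), (Pat, 2), (Rae, 38), (Wes, 38)}

Actor ⋈ Movie (natural join on aname): {(Ivy, Ada, 1), (Ivy, Ada, 3), (Ivy, Ada, 31), (Ivy, Ada, 6), (Ivy, Cal, 1), (Ivy, Cal, 3), (Ivy, Cal, 31), (Ivy, Cal, 6), (Ivy, Fay, 1), (Ivy, Fay, 3), (Ivy, Fay, 31), (Ivy, Fay, 6), (Ivy, Rae, 1), (Ivy, Rae, 3), (Ivy, Rae, 31), (Ivy, Rae, 6), (Ivy, Sam, 1), (Ivy, Sam, 3), (Ivy, Sam, 31), (Ivy, Sam, 6), (Ivy, Uma, 1), (Ivy, Uma, 3), (Ivy, Uma, 31), (Ivy, Uma, 6), (Ivy, Yan, 1), (Ivy, Yan, 3), (Ivy, Yan, 31), (Ivy, Yan, 6), (Quin, Gus, 21), (Quin, Gus, 31), (Quin, Mo, 21), (Quin, Mo, 31), (Quin, Ned, 21), (Quin, Ned, 31)}
Filtering on aname != Ivy leaves {(Quin, Gus, 21), (Quin, Gus, 31), (Quin, Mo, 21), (Quin, Mo, 31), (Quin, Ned, 21), (Quin, Ned, 31)}.
Keep only column(s) sname, sid: {(Gus, 21), (Gus, 31), (Mo, 21), (Mo, 31), (Ned, 21), (Ned, 31)}
Set union of the two operands is {(Gus, 17), (Gus, 21), (Gus, 31), (Gus, 6), (Mo, 21), (Mo, 31), (Ned, 21), (Ned, 31), (Ola, 16), (Pat, 2), (Rae, 38), (Wes, 38)}.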